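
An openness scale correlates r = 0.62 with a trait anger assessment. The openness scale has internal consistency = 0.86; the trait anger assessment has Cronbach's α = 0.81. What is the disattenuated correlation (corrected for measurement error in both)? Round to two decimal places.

0.74

r_true = r_obs / √(r_xx · r_yy) = 0.62 / √(0.86 × 0.81) = 0.62 / √0.6966 = 0.62 / 0.8346 ≈ 0.74.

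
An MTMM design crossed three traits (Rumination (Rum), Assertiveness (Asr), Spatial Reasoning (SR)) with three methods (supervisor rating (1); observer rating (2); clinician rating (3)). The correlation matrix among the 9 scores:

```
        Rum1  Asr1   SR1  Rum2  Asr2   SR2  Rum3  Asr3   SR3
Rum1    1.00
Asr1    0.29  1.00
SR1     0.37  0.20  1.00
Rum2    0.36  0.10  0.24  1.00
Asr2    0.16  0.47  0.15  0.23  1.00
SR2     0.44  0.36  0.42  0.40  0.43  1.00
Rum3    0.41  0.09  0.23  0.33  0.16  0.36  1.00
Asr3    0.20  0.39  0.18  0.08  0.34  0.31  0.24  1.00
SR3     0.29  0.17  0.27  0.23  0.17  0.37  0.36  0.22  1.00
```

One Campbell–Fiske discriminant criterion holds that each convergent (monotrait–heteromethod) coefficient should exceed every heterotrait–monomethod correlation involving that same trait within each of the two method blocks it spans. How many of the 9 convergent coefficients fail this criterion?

6

Checking each validity diagonal entry against its comparison values:
Rum (methods 1·2): 0.36 vs {0.29, 0.23, 0.37, 0.40} → fail.
Rum (methods 1·3): 0.41 vs {0.29, 0.24, 0.37, 0.36} → pass.
Rum (methods 2·3): 0.33 vs {0.23, 0.24, 0.40, 0.36} → fail.
Asr (methods 1·2): 0.47 vs {0.29, 0.23, 0.20, 0.43} → pass.
Asr (methods 1·3): 0.39 vs {0.29, 0.24, 0.20, 0.22} → pass.
Asr (methods 2·3): 0.34 vs {0.23, 0.24, 0.43, 0.22} → fail.
SR (methods 1·2): 0.42 vs {0.37, 0.40, 0.20, 0.43} → fail.
SR (methods 1·3): 0.27 vs {0.37, 0.36, 0.20, 0.22} → fail.
SR (methods 2·3): 0.37 vs {0.40, 0.36, 0.43, 0.22} → fail.
6 of 9 fail.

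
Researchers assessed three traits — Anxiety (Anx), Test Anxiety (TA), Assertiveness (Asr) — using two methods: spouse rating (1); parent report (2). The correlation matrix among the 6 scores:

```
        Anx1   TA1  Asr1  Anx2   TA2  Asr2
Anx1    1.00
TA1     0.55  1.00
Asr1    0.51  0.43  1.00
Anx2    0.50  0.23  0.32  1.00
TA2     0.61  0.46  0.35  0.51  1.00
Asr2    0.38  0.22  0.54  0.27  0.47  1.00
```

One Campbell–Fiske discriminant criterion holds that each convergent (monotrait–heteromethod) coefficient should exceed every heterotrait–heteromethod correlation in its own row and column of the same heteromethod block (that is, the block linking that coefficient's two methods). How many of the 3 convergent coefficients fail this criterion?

2

Each convergent coefficient versus the relevant comparison correlations:
Anx (methods 1·2): 0.50 vs {0.61, 0.23, 0.38, 0.32} → fail.
TA (methods 1·2): 0.46 vs {0.23, 0.61, 0.22, 0.35} → fail.
Asr (methods 1·2): 0.54 vs {0.32, 0.38, 0.35, 0.22} → pass.
2 of 3 fail.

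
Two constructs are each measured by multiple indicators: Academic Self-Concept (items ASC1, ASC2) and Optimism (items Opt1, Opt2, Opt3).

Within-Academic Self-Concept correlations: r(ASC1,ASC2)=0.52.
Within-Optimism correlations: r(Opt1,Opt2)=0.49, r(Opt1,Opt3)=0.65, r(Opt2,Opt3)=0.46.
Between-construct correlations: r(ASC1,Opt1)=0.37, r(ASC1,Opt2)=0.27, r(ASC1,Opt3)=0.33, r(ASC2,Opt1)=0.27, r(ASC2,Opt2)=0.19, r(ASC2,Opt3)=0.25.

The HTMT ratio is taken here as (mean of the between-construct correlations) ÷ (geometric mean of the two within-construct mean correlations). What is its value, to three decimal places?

0.532

Mean between = 1.68/6 = 0.2800.
Mean within-ASC = 0.52/1 = 0.5200; mean within-Opt = 1.60/3 = 0.5333.
Geometric mean = √(0.5200 × 0.5333) = 0.5266.
HTMT = 0.2800 / 0.5266 = 0.532.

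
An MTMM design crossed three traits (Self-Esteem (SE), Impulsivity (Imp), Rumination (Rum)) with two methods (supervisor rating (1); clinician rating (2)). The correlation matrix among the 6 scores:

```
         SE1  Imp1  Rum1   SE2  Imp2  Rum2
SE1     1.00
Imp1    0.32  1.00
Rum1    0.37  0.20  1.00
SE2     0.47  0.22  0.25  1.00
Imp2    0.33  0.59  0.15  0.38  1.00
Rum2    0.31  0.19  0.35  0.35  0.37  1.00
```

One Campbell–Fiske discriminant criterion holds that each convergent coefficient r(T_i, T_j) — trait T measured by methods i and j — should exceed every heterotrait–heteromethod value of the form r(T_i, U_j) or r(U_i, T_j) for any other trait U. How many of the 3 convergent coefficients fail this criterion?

0

Convergent coefficients and their comparison sets:
SE (methods 1·2): 0.47 vs {0.33, 0.22, 0.31, 0.25} → pass.
Imp (methods 1·2): 0.59 vs {0.22, 0.33, 0.19, 0.15} → pass.
Rum (methods 1·2): 0.35 vs {0.25, 0.31, 0.15, 0.19} → pass.
0 of 3 fail.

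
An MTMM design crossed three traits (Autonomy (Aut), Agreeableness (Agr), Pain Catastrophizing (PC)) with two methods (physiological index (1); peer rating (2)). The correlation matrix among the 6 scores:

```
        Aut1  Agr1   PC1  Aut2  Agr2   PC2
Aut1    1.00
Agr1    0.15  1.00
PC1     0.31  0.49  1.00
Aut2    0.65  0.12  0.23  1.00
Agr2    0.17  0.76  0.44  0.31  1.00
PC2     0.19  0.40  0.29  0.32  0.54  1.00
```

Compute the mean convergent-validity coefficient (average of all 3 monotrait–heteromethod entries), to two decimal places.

0.57

Convergent values: 0.65, 0.76, 0.29; mean = 1.70/3 = 0.57.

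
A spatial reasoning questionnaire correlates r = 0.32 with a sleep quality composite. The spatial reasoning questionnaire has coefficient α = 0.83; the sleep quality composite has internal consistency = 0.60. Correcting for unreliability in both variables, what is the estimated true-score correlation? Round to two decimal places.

r_true = r_obs / √(r_xx · r_yy) = 0.32 / √(0.83 × 0.60) = 0.32 / √0.4980 = 0.32 / 0.7057 ≈ 0.45.

0.45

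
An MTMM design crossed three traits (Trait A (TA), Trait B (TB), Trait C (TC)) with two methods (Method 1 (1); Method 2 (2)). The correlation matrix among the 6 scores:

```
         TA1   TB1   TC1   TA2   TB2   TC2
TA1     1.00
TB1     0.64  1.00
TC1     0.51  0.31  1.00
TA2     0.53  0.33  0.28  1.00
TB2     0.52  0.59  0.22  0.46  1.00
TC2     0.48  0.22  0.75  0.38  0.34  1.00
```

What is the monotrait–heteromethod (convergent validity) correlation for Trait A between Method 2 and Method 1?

0.53

Same trait (TA), different methods: r(TA2, TA1) = 0.53.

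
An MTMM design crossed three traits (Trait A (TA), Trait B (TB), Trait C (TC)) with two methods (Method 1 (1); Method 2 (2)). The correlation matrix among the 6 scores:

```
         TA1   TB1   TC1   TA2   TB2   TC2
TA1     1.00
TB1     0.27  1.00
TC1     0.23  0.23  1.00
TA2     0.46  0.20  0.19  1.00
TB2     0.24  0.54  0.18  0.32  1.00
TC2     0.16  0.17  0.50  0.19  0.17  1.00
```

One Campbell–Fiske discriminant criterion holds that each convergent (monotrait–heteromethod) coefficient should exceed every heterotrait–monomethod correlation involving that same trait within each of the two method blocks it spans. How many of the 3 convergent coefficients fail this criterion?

0

Checking each validity diagonal entry against its comparison values:
TA (methods 1·2): 0.46 vs {0.27, 0.32, 0.23, 0.19} → pass.
TB (methods 1·2): 0.54 vs {0.27, 0.32, 0.23, 0.17} → pass.
TC (methods 1·2): 0.50 vs {0.23, 0.19, 0.23, 0.17} → pass.
0 of 3 fail.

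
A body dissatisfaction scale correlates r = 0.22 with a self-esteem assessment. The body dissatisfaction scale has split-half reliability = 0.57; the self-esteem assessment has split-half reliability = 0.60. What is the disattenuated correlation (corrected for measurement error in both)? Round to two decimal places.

r_true = r_obs / √(r_xx · r_yy) = 0.22 / √(0.57 × 0.60) = 0.22 / √0.3420 = 0.22 / 0.5848 ≈ 0.38.

0.38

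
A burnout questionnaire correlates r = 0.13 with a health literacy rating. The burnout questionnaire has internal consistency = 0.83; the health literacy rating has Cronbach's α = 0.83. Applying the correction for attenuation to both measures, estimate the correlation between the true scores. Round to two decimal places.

0.16

r_true = r_obs / √(r_xx · r_yy) = 0.13 / √(0.83 × 0.83) = 0.13 / √0.6889 = 0.13 / 0.8300 ≈ 0.16.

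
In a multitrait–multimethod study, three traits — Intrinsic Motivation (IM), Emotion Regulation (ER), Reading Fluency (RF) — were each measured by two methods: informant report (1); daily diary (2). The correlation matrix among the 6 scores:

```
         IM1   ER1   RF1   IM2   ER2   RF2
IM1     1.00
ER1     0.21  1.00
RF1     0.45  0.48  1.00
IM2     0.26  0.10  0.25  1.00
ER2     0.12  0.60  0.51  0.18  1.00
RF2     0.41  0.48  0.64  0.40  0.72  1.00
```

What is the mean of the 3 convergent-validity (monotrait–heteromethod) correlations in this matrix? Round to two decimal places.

0.50

Convergent values: 0.26, 0.60, 0.64; mean = 1.50/3 = 0.50.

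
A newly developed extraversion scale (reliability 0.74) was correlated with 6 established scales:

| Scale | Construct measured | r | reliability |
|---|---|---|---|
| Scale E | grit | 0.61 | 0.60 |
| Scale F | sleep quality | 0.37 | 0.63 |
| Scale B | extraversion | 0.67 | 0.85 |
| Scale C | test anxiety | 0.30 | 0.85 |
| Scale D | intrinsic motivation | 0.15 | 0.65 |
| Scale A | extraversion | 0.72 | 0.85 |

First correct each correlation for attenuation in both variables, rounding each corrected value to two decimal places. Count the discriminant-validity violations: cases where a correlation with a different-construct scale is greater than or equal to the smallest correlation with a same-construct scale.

1

Disattenuated r (r / √(r_scale · r_new)):
  Scale E (disc): 0.61 / √(0.60·0.74) = 0.92
  Scale F (disc): 0.37 / √(0.63·0.74) = 0.54
  Scale B (conv): 0.67 / √(0.85·0.74) = 0.84
  Scale C (disc): 0.30 / √(0.85·0.74) = 0.38
  Scale D (disc): 0.15 / √(0.65·0.74) = 0.22
  Scale A (conv): 0.72 / √(0.85·0.74) = 0.91
Smallest convergent = 0.84. Discriminant values: 0.92, 0.54, 0.38, 0.22; count ≥ 0.84 → 1.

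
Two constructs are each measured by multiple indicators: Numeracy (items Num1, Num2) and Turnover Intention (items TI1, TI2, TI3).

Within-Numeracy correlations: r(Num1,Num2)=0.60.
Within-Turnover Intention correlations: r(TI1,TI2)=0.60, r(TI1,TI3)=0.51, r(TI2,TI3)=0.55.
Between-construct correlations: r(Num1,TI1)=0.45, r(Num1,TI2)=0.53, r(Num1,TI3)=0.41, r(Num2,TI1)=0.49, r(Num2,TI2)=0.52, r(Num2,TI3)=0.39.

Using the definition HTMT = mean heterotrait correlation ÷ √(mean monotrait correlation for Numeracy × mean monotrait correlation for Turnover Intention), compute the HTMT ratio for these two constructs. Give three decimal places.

Between-construct mean = 2.79/6 = 0.4650.
Mean within-Num = 0.60/1 = 0.6000; mean within-TI = 1.66/3 = 0.5533.
Geometric mean = √(0.6000 × 0.5533) = 0.5762.
HTMT = 0.4650 / 0.5762 = 0.807.

0.807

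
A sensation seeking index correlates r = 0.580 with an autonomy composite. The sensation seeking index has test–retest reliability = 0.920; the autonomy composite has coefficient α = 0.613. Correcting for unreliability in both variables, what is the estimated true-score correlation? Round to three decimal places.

0.772

r_true = r_obs / √(r_xx · r_yy) = 0.580 / √(0.920 × 0.613) = 0.580 / √0.563960 = 0.580 / 0.7510 ≈ 0.772.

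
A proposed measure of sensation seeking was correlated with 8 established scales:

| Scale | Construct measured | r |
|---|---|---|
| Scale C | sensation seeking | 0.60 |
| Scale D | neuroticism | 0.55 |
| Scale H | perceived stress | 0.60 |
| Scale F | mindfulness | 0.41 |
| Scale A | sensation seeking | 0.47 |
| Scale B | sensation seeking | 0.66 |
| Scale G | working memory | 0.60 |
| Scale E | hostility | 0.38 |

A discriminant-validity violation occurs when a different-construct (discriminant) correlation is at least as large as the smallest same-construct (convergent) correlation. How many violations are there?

Convergent (same construct = sensation seeking): Scale C, Scale A, Scale B.
Smallest convergent = 0.47. Discriminant values: 0.55, 0.60, 0.41, 0.60, 0.38; count ≥ 0.47 → 3.

3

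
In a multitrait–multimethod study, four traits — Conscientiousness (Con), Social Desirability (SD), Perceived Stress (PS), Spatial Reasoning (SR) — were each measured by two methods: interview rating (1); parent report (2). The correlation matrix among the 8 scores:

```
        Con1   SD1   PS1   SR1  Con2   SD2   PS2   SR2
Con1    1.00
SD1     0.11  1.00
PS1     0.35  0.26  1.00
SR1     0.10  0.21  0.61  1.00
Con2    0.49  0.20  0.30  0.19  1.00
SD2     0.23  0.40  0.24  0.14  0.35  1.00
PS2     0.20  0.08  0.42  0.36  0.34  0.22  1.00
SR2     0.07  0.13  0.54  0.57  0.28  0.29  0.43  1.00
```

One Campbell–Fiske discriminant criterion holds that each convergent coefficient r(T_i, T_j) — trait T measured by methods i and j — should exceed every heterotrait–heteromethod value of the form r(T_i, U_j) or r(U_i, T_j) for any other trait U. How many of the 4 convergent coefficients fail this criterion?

Convergent coefficients and their comparison sets:
Con (methods 1·2): 0.49 vs {0.23, 0.20, 0.20, 0.30, 0.07, 0.19} → pass.
SD (methods 1·2): 0.40 vs {0.20, 0.23, 0.08, 0.24, 0.13, 0.14} → pass.
PS (methods 1·2): 0.42 vs {0.30, 0.20, 0.24, 0.08, 0.54, 0.36} → fail.
SR (methods 1·2): 0.57 vs {0.19, 0.07, 0.14, 0.13, 0.36, 0.54} → pass.
1 of 4 fail.

1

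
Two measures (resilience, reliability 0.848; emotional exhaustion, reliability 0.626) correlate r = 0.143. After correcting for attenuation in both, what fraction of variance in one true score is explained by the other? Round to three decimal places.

Disattenuated r = 0.143 / √(0.848 × 0.626) = 0.143 / 0.7286 = 0.1963.
Shared true-score variance = 0.1963² = 0.0385 ≈ 0.039.

0.039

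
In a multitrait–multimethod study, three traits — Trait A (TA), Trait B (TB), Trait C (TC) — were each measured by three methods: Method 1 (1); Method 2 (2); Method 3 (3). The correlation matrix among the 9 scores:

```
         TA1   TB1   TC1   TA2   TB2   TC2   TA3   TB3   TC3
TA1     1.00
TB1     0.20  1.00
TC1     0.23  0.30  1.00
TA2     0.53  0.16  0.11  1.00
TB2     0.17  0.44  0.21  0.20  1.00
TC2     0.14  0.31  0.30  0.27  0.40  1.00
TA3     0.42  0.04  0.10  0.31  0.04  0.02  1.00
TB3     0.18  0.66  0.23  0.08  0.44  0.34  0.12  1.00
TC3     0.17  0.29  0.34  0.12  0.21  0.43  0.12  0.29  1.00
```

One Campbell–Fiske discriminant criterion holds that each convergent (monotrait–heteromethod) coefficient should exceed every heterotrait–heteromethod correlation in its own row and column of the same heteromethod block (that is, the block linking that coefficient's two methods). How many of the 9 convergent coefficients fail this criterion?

Convergent coefficients and their comparison sets:
TA (methods 1·2): 0.53 vs {0.17, 0.16, 0.14, 0.11} → pass.
TA (methods 1·3): 0.42 vs {0.18, 0.04, 0.17, 0.10} → pass.
TA (methods 2·3): 0.31 vs {0.08, 0.04, 0.12, 0.02} → pass.
TB (methods 1·2): 0.44 vs {0.16, 0.17, 0.31, 0.21} → pass.
TB (methods 1·3): 0.66 vs {0.04, 0.18, 0.29, 0.23} → pass.
TB (methods 2·3): 0.44 vs {0.04, 0.08, 0.21, 0.34} → pass.
TC (methods 1·2): 0.30 vs {0.11, 0.14, 0.21, 0.31} → fail.
TC (methods 1·3): 0.34 vs {0.10, 0.17, 0.23, 0.29} → pass.
TC (methods 2·3): 0.43 vs {0.02, 0.12, 0.34, 0.21} → pass.
1 of 9 fail.

1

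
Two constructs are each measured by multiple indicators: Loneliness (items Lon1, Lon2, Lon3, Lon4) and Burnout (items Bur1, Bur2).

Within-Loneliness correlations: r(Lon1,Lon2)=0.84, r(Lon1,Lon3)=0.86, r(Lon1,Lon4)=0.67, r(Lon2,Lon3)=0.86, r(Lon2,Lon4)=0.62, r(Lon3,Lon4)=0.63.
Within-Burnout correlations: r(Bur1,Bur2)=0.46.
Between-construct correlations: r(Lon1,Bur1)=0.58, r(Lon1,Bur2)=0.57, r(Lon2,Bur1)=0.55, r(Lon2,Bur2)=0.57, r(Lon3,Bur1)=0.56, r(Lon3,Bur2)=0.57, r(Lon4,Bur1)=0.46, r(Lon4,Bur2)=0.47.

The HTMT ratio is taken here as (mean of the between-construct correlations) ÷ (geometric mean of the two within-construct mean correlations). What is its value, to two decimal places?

0.92

Mean heterotrait r = 4.33/8 = 0.5413.
Mean within-Lon = 4.48/6 = 0.7467; mean within-Bur = 0.46/1 = 0.4600.
Geometric mean = √(0.7467 × 0.4600) = 0.5861.
HTMT = 0.5413 / 0.5861 = 0.92.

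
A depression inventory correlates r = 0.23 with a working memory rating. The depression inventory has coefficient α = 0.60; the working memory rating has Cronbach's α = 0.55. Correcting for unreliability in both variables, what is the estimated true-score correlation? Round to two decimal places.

0.40

r_true = r_obs / √(r_xx · r_yy) = 0.23 / √(0.60 × 0.55) = 0.23 / √0.3300 = 0.23 / 0.5745 ≈ 0.40.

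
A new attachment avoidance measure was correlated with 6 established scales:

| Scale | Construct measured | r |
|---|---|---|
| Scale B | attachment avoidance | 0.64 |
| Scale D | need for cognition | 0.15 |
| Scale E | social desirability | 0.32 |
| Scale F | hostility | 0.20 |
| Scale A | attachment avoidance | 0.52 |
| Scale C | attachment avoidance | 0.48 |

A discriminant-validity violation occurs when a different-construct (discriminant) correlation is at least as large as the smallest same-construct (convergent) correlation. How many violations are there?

Convergent (same construct = attachment avoidance): Scale B, Scale A, Scale C.
Smallest convergent = 0.48. Discriminant values: 0.15, 0.32, 0.20; count ≥ 0.48 → 0.

0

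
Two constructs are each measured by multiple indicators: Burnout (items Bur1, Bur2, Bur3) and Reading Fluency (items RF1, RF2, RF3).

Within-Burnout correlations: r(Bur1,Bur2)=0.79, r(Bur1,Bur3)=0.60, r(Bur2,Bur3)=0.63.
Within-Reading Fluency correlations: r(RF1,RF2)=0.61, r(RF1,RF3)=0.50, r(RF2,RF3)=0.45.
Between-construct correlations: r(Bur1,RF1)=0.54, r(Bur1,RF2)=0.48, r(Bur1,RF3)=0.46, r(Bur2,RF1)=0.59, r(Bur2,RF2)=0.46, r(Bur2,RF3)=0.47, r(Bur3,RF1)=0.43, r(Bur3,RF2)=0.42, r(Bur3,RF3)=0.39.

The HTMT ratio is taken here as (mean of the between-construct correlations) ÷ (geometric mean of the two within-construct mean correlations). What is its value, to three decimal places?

Between-construct mean = 4.24/9 = 0.4711.
Mean within-Bur = 2.02/3 = 0.6733; mean within-RF = 1.56/3 = 0.5200.
Geometric mean = √(0.6733 × 0.5200) = 0.5917.
HTMT = 0.4711 / 0.5917 = 0.796.

0.796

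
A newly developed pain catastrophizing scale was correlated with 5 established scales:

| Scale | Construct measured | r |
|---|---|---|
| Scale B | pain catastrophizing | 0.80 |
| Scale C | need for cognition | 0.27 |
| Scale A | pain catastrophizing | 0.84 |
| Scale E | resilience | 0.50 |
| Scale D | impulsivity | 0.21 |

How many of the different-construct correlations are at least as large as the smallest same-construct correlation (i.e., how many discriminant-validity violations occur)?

0

Convergent (same construct = pain catastrophizing): Scale B, Scale A.
Smallest convergent = 0.80. Discriminant values: 0.27, 0.50, 0.21; count ≥ 0.80 → 0.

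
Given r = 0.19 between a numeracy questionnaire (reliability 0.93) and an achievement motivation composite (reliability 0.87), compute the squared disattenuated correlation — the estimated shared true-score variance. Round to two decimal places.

0.04

Disattenuated r = 0.19 / √(0.93 × 0.87) = 0.19 / 0.8995 = 0.2112.
Shared true-score variance = 0.2112² = 0.0446 ≈ 0.04.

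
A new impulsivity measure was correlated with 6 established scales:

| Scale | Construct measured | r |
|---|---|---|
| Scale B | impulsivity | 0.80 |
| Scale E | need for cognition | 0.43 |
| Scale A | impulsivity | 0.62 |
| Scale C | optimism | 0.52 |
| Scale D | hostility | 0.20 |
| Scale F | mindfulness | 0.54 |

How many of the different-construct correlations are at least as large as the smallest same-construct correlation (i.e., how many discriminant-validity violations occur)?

Convergent (same construct = impulsivity): Scale B, Scale A.
Smallest convergent = 0.62. Discriminant values: 0.43, 0.52, 0.20, 0.54; count ≥ 0.62 → 0.

0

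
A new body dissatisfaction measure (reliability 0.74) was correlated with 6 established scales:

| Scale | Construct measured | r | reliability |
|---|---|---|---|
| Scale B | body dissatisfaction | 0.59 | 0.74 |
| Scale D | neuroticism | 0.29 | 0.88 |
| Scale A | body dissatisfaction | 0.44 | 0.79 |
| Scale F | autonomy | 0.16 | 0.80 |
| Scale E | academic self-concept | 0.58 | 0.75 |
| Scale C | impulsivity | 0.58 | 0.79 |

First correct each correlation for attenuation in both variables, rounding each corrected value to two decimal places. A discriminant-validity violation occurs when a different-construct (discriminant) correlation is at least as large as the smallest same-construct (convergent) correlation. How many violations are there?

Disattenuated r (r / √(r_scale · r_new)):
  Scale B (conv): 0.59 / √(0.74·0.74) = 0.80
  Scale D (disc): 0.29 / √(0.88·0.74) = 0.36
  Scale A (conv): 0.44 / √(0.79·0.74) = 0.58
  Scale F (disc): 0.16 / √(0.80·0.74) = 0.21
  Scale E (disc): 0.58 / √(0.75·0.74) = 0.78
  Scale C (disc): 0.58 / √(0.79·0.74) = 0.76
Smallest convergent = 0.58. Discriminant values: 0.36, 0.21, 0.78, 0.76; count ≥ 0.58 → 2.

2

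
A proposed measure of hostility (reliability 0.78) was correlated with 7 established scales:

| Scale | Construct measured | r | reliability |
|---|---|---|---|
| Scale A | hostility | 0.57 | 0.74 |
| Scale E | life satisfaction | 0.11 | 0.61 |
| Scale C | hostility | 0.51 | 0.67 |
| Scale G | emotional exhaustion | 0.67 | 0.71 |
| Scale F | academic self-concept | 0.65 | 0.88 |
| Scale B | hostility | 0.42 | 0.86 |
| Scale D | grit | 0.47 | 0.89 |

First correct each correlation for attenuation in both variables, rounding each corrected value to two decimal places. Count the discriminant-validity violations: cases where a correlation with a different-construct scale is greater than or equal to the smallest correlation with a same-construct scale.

Disattenuated r (r / √(r_scale · r_new)):
  Scale A (conv): 0.57 / √(0.74·0.78) = 0.75
  Scale E (disc): 0.11 / √(0.61·0.78) = 0.16
  Scale C (conv): 0.51 / √(0.67·0.78) = 0.71
  Scale G (disc): 0.67 / √(0.71·0.78) = 0.90
  Scale F (disc): 0.65 / √(0.88·0.78) = 0.78
  Scale B (conv): 0.42 / √(0.86·0.78) = 0.51
  Scale D (disc): 0.47 / √(0.89·0.78) = 0.56
Smallest convergent = 0.51. Discriminant values: 0.16, 0.90, 0.78, 0.56; count ≥ 0.51 → 3.

3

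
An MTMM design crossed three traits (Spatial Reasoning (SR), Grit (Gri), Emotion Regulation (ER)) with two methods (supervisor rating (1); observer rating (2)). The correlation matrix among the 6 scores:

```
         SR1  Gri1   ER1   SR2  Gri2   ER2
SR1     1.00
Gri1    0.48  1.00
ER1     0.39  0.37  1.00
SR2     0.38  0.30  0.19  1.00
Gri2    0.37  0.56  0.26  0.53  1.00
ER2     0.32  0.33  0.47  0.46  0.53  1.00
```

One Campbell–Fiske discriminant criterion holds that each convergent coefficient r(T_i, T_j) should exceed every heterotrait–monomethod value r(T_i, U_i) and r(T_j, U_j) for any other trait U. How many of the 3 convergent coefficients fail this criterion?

2

Each convergent coefficient versus the relevant comparison correlations:
SR (methods 1·2): 0.38 vs {0.48, 0.53, 0.39, 0.46} → fail.
Gri (methods 1·2): 0.56 vs {0.48, 0.53, 0.37, 0.53} → pass.
ER (methods 1·2): 0.47 vs {0.39, 0.46, 0.37, 0.53} → fail.
2 of 3 fail.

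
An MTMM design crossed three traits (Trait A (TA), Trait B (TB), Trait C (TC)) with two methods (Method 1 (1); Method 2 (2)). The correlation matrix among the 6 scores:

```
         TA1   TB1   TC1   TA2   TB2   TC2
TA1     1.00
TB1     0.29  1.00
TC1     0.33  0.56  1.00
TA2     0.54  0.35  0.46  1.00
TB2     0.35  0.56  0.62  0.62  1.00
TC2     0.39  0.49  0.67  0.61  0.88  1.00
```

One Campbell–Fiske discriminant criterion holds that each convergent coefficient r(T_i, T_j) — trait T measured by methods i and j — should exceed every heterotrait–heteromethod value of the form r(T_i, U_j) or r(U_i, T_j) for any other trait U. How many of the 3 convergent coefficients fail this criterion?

Convergent coefficients and their comparison sets:
TA (methods 1·2): 0.54 vs {0.35, 0.35, 0.39, 0.46} → pass.
TB (methods 1·2): 0.56 vs {0.35, 0.35, 0.49, 0.62} → fail.
TC (methods 1·2): 0.67 vs {0.46, 0.39, 0.62, 0.49} → pass.
1 of 3 fail.

1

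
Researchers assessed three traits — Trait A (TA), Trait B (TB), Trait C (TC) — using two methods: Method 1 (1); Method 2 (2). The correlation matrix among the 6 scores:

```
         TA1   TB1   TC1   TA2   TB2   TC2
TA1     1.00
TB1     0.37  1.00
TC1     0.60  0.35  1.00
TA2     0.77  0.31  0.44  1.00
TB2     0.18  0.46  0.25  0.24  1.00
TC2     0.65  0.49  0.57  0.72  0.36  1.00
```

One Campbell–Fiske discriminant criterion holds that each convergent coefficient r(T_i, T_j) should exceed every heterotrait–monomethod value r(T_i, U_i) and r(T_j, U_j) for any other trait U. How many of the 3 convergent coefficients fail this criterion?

1

Convergent coefficients and their comparison sets:
TA (methods 1·2): 0.77 vs {0.37, 0.24, 0.60, 0.72} → pass.
TB (methods 1·2): 0.46 vs {0.37, 0.24, 0.35, 0.36} → pass.
TC (methods 1·2): 0.57 vs {0.60, 0.72, 0.35, 0.36} → fail.
1 of 3 fail.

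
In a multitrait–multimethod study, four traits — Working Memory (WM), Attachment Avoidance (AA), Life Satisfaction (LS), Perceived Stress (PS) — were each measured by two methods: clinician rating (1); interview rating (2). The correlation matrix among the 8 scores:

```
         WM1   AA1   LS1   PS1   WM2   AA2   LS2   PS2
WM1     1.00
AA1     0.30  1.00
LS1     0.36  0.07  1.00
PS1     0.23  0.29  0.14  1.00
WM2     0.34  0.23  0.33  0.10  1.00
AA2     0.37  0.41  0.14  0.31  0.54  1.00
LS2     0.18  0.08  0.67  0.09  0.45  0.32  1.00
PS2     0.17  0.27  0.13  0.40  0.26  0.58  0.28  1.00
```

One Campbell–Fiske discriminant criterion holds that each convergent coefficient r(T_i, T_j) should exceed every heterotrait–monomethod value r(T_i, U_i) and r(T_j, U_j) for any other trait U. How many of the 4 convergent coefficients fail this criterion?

Each convergent coefficient versus the relevant comparison correlations:
WM (methods 1·2): 0.34 vs {0.30, 0.54, 0.36, 0.45, 0.23, 0.26} → fail.
AA (methods 1·2): 0.41 vs {0.30, 0.54, 0.07, 0.32, 0.29, 0.58} → fail.
LS (methods 1·2): 0.67 vs {0.36, 0.45, 0.07, 0.32, 0.14, 0.28} → pass.
PS (methods 1·2): 0.40 vs {0.23, 0.26, 0.29, 0.58, 0.14, 0.28} → fail.
3 of 4 fail.

3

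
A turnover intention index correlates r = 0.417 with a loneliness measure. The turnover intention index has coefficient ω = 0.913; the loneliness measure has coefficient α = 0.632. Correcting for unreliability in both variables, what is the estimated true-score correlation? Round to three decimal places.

r_true = r_obs / √(r_xx · r_yy) = 0.417 / √(0.913 × 0.632) = 0.417 / √0.577016 = 0.417 / 0.7596 ≈ 0.549.

0.549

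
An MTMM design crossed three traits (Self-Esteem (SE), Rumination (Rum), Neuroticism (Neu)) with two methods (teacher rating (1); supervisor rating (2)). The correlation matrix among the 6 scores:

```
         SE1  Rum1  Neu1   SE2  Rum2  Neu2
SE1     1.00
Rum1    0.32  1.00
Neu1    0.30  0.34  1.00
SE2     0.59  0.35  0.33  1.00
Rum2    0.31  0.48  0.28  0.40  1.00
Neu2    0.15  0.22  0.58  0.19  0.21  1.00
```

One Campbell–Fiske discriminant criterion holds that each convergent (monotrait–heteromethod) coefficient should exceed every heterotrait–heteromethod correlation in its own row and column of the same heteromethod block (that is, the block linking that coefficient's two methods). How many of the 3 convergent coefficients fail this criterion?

0

Convergent coefficients and their comparison sets:
SE (methods 1·2): 0.59 vs {0.31, 0.35, 0.15, 0.33} → pass.
Rum (methods 1·2): 0.48 vs {0.35, 0.31, 0.22, 0.28} → pass.
Neu (methods 1·2): 0.58 vs {0.33, 0.15, 0.28, 0.22} → pass.
0 of 3 fail.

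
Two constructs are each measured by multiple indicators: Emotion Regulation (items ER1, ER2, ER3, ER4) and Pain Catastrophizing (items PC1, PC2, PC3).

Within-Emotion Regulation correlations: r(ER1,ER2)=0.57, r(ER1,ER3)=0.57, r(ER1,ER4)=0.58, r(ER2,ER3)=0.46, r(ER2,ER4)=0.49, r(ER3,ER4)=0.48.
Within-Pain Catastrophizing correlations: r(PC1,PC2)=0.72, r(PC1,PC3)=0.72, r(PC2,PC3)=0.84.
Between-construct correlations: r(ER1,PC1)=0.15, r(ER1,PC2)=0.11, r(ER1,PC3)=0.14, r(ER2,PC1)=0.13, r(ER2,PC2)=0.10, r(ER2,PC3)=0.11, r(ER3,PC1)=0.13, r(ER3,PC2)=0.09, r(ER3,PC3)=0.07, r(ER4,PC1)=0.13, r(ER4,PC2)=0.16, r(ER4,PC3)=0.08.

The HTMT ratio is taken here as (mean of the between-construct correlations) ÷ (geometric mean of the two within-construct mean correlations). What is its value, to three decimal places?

Mean heterotrait r = 1.40/12 = 0.1167.
Mean within-ER = 3.15/6 = 0.5250; mean within-PC = 2.28/3 = 0.7600.
Geometric mean = √(0.5250 × 0.7600) = 0.6317.
HTMT = 0.1167 / 0.6317 = 0.185.

0.185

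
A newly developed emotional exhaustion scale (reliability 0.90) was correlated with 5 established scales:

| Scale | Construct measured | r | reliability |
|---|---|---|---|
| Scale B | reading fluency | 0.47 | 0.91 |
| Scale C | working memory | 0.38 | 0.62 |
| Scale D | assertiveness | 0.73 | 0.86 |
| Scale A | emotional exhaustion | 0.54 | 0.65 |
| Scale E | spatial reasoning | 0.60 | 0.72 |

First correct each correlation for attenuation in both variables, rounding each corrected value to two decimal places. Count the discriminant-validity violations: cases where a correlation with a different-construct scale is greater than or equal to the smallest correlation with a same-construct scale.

2

Disattenuated r (r / √(r_scale · r_new)):
  Scale B (disc): 0.47 / √(0.91·0.90) = 0.52
  Scale C (disc): 0.38 / √(0.62·0.90) = 0.51
  Scale D (disc): 0.73 / √(0.86·0.90) = 0.83
  Scale A (conv): 0.54 / √(0.65·0.90) = 0.71
  Scale E (disc): 0.60 / √(0.72·0.90) = 0.75
Smallest convergent = 0.71. Discriminant values: 0.52, 0.51, 0.83, 0.75; count ≥ 0.71 → 2.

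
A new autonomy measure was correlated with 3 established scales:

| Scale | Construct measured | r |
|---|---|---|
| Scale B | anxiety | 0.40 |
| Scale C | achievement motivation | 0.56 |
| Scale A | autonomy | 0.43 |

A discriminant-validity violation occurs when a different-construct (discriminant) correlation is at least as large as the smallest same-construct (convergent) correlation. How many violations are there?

1

Convergent (same construct = autonomy): Scale A.
Smallest convergent = 0.43. Discriminant values: 0.40, 0.56; count ≥ 0.43 → 1.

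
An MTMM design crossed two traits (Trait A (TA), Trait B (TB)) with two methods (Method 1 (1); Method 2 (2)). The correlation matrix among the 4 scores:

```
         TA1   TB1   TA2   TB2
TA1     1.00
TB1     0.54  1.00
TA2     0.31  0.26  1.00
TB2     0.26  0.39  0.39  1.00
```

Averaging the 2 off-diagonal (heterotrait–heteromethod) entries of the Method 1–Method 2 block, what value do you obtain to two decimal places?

HTHM values (method 1 × method 2): 0.26, 0.26; mean = 0.52/2 = 0.26.

0.26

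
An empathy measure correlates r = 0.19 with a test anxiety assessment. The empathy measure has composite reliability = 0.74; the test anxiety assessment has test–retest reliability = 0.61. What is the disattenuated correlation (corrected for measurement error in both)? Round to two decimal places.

r_true = r_obs / √(r_xx · r_yy) = 0.19 / √(0.74 × 0.61) = 0.19 / √0.4514 = 0.19 / 0.6719 ≈ 0.28.

0.28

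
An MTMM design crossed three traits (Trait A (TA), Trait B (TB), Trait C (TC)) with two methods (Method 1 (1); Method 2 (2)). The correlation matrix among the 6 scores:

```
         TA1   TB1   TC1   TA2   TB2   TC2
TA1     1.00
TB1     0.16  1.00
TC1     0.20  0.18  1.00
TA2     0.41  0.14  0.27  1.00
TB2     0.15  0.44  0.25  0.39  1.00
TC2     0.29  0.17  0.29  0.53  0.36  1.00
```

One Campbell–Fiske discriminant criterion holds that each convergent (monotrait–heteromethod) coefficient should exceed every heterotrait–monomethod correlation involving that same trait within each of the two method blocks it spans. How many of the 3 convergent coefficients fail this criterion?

2

Checking each validity diagonal entry against its comparison values:
TA (methods 1·2): 0.41 vs {0.16, 0.39, 0.20, 0.53} → fail.
TB (methods 1·2): 0.44 vs {0.16, 0.39, 0.18, 0.36} → pass.
TC (methods 1·2): 0.29 vs {0.20, 0.53, 0.18, 0.36} → fail.
2 of 3 fail.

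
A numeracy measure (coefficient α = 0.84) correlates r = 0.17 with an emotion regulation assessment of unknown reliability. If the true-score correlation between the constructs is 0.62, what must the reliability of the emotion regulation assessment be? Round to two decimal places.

0.09

r_true = r_obs / √(r_xx · r_yy) ⇒ 0.62 = 0.17 / √(0.84 · r_yy).
√(0.84 · r_yy) = 0.17 / 0.62 = 0.2742; 0.84 · r_yy = 0.0752; r_yy = 0.0752 / 0.84 ≈ 0.09.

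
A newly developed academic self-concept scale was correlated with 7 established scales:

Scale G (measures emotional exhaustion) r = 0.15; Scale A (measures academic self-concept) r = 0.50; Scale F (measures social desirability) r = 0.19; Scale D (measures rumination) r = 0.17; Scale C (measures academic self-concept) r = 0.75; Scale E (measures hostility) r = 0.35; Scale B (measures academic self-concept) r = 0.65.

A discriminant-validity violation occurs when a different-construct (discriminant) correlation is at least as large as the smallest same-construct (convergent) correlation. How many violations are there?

0

Convergent (same construct = academic self-concept): Scale A, Scale C, Scale B.
Smallest convergent = 0.50. Discriminant values: 0.15, 0.19, 0.17, 0.35; count ≥ 0.50 → 0.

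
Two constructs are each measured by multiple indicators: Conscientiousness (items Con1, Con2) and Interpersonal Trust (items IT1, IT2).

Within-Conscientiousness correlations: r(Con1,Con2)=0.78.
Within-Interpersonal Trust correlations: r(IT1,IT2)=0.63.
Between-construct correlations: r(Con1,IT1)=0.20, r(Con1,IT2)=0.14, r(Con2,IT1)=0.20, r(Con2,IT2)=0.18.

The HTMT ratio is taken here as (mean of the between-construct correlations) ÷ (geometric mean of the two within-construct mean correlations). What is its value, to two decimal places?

Mean heterotrait r = 0.72/4 = 0.1800.
Mean within-Con = 0.78/1 = 0.7800; mean within-IT = 0.63/1 = 0.6300.
Geometric mean = √(0.7800 × 0.6300) = 0.7010.
HTMT = 0.1800 / 0.7010 = 0.26.

0.26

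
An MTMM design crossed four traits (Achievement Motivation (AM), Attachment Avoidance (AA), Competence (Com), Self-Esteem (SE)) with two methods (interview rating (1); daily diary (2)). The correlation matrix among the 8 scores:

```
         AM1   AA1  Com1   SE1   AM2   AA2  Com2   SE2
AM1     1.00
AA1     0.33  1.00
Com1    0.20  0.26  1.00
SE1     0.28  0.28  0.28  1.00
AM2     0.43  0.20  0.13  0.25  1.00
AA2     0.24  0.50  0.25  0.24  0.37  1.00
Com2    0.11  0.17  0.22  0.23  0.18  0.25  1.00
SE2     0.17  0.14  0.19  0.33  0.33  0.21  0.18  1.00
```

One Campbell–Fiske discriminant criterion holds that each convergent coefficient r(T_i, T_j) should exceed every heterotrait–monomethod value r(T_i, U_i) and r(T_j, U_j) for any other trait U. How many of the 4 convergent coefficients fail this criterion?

Convergent coefficients and their comparison sets:
AM (methods 1·2): 0.43 vs {0.33, 0.37, 0.20, 0.18, 0.28, 0.33} → pass.
AA (methods 1·2): 0.50 vs {0.33, 0.37, 0.26, 0.25, 0.28, 0.21} → pass.
Com (methods 1·2): 0.22 vs {0.20, 0.18, 0.26, 0.25, 0.28, 0.18} → fail.
SE (methods 1·2): 0.33 vs {0.28, 0.33, 0.28, 0.21, 0.28, 0.18} → fail.
2 of 4 fail.

2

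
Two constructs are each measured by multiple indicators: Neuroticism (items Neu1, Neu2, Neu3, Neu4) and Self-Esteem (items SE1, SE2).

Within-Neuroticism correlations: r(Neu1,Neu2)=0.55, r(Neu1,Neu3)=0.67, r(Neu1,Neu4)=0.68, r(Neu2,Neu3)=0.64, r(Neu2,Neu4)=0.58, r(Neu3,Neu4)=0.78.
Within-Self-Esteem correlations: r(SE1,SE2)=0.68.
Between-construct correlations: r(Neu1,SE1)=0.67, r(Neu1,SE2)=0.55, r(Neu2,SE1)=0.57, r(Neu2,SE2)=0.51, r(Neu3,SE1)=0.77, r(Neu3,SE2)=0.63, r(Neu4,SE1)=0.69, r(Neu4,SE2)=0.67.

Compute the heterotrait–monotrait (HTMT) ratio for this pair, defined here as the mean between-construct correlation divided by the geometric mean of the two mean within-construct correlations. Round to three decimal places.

Mean between = 5.06/8 = 0.6325.
Mean within-Neu = 3.90/6 = 0.6500; mean within-SE = 0.68/1 = 0.6800.
Geometric mean = √(0.6500 × 0.6800) = 0.6648.
HTMT = 0.6325 / 0.6648 = 0.951.

0.951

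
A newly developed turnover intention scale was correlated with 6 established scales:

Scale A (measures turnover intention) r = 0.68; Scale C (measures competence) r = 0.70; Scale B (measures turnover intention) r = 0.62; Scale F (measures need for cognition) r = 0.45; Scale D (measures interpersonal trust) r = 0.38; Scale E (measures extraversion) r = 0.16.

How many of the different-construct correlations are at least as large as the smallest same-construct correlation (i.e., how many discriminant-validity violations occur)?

Convergent (same construct = turnover intention): Scale A, Scale B.
Smallest convergent = 0.62. Discriminant values: 0.70, 0.45, 0.38, 0.16; count ≥ 0.62 → 1.

1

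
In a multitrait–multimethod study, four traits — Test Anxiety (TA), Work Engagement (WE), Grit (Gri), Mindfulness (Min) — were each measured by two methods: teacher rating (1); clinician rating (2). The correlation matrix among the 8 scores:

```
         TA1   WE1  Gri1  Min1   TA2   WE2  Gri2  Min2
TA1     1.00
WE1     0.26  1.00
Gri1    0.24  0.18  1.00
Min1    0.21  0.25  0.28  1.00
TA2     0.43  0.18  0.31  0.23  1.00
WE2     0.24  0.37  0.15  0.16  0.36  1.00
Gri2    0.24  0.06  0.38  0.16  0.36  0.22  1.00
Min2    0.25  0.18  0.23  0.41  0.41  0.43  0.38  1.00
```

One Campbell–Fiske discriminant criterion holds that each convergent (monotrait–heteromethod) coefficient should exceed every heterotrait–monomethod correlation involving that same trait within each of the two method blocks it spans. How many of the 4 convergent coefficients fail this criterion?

Each convergent coefficient versus the relevant comparison correlations:
TA (methods 1·2): 0.43 vs {0.26, 0.36, 0.24, 0.36, 0.21, 0.41} → pass.
WE (methods 1·2): 0.37 vs {0.26, 0.36, 0.18, 0.22, 0.25, 0.43} → fail.
Gri (methods 1·2): 0.38 vs {0.24, 0.36, 0.18, 0.22, 0.28, 0.38} → fail.
Min (methods 1·2): 0.41 vs {0.21, 0.41, 0.25, 0.43, 0.28, 0.38} → fail.
3 of 4 fail.

3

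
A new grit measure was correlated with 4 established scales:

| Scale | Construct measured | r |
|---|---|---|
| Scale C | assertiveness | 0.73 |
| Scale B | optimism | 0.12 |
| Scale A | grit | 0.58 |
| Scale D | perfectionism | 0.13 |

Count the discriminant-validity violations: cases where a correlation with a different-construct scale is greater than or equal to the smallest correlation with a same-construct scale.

Convergent (same construct = grit): Scale A.
Smallest convergent = 0.58. Discriminant values: 0.73, 0.12, 0.13; count ≥ 0.58 → 1.

1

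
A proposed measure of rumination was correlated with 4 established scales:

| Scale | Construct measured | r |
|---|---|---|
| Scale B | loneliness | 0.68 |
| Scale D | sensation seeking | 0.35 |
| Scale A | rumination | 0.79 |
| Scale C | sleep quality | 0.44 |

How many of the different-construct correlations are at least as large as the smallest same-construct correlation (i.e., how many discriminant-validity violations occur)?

Convergent (same construct = rumination): Scale A.
Smallest convergent = 0.79. Discriminant values: 0.68, 0.35, 0.44; count ≥ 0.79 → 0.

0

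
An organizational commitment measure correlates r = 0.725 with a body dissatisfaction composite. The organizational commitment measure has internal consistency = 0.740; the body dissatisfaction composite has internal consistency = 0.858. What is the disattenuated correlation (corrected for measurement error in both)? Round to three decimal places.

0.910

r_true = r_obs / √(r_xx · r_yy) = 0.725 / √(0.740 × 0.858) = 0.725 / √0.634920 = 0.725 / 0.7968 ≈ 0.910.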